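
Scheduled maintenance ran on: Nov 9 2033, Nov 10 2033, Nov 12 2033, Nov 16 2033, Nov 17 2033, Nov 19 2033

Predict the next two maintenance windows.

Nov 23 2033, Nov 24 2033

Gaps: 1, 2, 4, 1, 2 days — not constant, but cyclic with period 3.
The events fall on every Wednesday, Thursday and Saturday.
Next Wednesday: Nov 23 2033.
The following Thursday is Nov 24 2033.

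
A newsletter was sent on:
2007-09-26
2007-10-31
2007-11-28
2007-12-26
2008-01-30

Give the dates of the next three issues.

2008-02-27, 2008-03-26, 2008-04-30

Every date is a Wednesday; gaps 35, 28, 28, 35 days.
Each is the last Wednesday of its month (at least one falls on the 29th or later, ruling out '4th Wednesday').
February 2008 ends with Wednesday 2008-02-27.
Last Wednesday of March 2008: 2008-03-26.
Last Wednesday of April 2008: 2008-04-30.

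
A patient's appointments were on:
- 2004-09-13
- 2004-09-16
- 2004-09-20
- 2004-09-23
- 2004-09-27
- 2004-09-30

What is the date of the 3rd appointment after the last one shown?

2004-10-11

The gap pattern 3, 4, 3, 4, 3 repeats every 2 events.
These are the Mondays and Thursdays of each week.
Next Monday: 2004-10-04.
The following Thursday is 2004-10-07.
The following Monday is 2004-10-11.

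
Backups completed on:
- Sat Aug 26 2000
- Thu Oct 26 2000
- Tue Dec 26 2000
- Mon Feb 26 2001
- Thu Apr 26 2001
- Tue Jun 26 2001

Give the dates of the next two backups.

Sun Aug 26 2001, Fri Oct 26 2001

The day-of-month is always 26 (61, 61, 62, 59, 61 days between events).
So this recurs on the 26th of every 2 months.
Next: August 2001 → Sun Aug 26 2001.
Next: October 2001 → Fri Oct 26 2001.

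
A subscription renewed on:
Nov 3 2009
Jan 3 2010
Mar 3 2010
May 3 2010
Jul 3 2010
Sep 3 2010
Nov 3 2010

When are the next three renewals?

Jan 3 2011, Mar 3 2011, May 3 2011

Each date is the 3rd; the gaps (61, 59, 61, 61, 62, 61) track the month lengths.
The rule is the 3rd of every 2 months.
January 2011: Jan 3 2011.
March 2011: Mar 3 2011.
Next: May 2011 → May 3 2011.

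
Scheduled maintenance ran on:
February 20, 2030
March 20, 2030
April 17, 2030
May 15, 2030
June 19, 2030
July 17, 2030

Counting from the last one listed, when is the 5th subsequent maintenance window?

December 18, 2030

All dates are Wednesdays, 28, 28, 28, 35, 28 days apart.
Specifically, the 3rd Wednesday of each month.
3rd Wednesday of August 2030: August 21, 2030.
September 2030 — 3rd Wednesday is September 18, 2030.
October 2030 — 3rd Wednesday is October 16, 2030.
3rd Wednesday of November 2030: November 20, 2030.
3rd Wednesday of December 2030: December 18, 2030.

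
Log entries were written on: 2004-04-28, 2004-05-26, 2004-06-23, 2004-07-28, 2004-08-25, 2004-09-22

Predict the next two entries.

2004-10-27, 2004-11-24

Gaps: 28, 28, 35, 28, 28 days — a mix of 28 and 35. Every date is a Wednesday.
Each is the 4th Wednesday of its month.
4th Wednesday of October 2004: 2004-10-27.
4th Wednesday of November 2004: 2004-11-24.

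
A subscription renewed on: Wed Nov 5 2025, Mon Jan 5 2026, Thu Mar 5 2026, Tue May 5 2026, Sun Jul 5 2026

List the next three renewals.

The day-of-month is always 5 (61, 59, 61, 61 days between events).
So this recurs on the 5th of every 2 months.
Next: September 2026 → Sat Sep 5 2026.
Next: November 2026 → Thu Nov 5 2026.
Next: January 2027 → Tue Jan 5 2027.

Sat Sep 5 2026, Thu Nov 5 2026, Tue Jan 5 2027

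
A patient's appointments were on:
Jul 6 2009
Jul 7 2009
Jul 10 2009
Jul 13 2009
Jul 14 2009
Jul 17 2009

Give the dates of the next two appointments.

Jul 20 2009, Jul 21 2009

Gaps: 1, 3, 3, 1, 3 days — not constant, but cyclic with period 3.
The events fall on every Monday, Tuesday and Friday.
Next Monday: Jul 20 2009.
Next Tuesday: Jul 21 2009.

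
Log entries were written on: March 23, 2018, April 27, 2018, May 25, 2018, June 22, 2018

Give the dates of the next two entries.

July 27, 2018; August 24, 2018

Gaps: 35, 28, 28 days — a mix of 28 and 35. Every date is a Friday.
Each is the 4th Friday of its month.
4th Friday of July 2018: July 27, 2018.
August 2018 — 4th Friday is August 24, 2018.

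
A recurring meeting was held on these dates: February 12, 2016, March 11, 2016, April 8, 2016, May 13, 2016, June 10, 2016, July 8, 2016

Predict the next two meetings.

August 12, 2016; September 9, 2016

All dates are Fridays, 28, 28, 35, 28, 28 days apart.
Specifically, the 2nd Friday of each month.
2nd Friday of August 2016: August 12, 2016.
2nd Friday of September 2016: September 9, 2016.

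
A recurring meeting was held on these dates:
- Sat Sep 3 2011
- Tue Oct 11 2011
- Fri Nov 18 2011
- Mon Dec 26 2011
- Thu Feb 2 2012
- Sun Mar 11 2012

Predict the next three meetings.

Wed Apr 18 2012, Sat May 26 2012, Tue Jul 3 2012

The spacing is 38, 38, 38, 38, 38 days — always 38 days.
Sun Mar 11 2012 + 38 days = Wed Apr 18 2012.
Wed Apr 18 2012 + 38 days = Sat May 26 2012.
Sat May 26 2012 + 38 days = Tue Jul 3 2012.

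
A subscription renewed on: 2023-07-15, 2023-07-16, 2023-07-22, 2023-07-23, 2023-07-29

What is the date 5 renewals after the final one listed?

Every event lands on a Saturday or Sunday (gaps cycle 1, 6, 1, 6).
So the schedule is: every Saturday and Sunday.
Next Sunday: 2023-07-30.
The following Saturday is 2023-08-05.
The following Sunday is 2023-08-06.
The following Saturday is 2023-08-12.
Next Sunday: 2023-08-13.

2023-08-13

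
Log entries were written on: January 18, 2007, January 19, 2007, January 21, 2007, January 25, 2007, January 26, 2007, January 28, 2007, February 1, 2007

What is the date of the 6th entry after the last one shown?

February 15, 2007

Every event lands on a Thursday or Friday or Sunday (gaps cycle 1, 2, 4, 1, 2, 4).
So the schedule is: every Thursday, Friday and Sunday.
Next Friday: February 2, 2007.
Next Sunday: February 4, 2007.
Next Thursday: February 8, 2007.
Next Friday: February 9, 2007.
Next Sunday: February 11, 2007.
Next Thursday: February 15, 2007.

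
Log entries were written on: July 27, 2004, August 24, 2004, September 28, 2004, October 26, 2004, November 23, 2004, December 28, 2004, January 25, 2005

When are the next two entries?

February 22, 2005; March 22, 2005

Gaps: 28, 35, 28, 28, 35, 28 days — a mix of 28 and 35. Every date is a Tuesday.
Each is the 4th Tuesday of its month.
February 2005 — 4th Tuesday is February 22, 2005.
4th Tuesday of March 2005: March 22, 2005.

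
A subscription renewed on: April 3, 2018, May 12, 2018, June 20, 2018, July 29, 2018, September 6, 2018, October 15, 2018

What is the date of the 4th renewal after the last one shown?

March 20, 2019

Every event comes 39 days after the last (39, 39, 39, 39, 39).
October 15, 2018 + 39 days = November 23, 2018.
November 23, 2018 + 39 days = January 1, 2019.
January 1, 2019 + 39 days = February 9, 2019.
February 9, 2019 + 39 days = March 20, 2019.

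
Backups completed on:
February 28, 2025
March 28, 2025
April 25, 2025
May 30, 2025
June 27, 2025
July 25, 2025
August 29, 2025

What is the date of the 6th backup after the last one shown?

February 27, 2026

All Fridays; the gaps (28, 28, 35, 28, 28, 35) vary with month length.
This is the last Friday of each month.
Last Friday of September 2025: September 26, 2025.
Last Friday of October 2025: October 31, 2025.
Last Friday of November 2025: November 28, 2025.
December 2025 ends with Friday December 26, 2025.
Last Friday of January 2026: January 30, 2026.
Last Friday of February 2026: February 27, 2026.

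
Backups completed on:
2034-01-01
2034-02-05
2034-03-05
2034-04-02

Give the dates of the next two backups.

2034-05-07, 2034-06-04

Gaps: 35, 28, 28 days — a mix of 28 and 35. Every date is a Sunday.
Each is the 1st Sunday of its month.
1st Sunday of May 2034: 2034-05-07.
June 2034 — 1st Sunday is 2034-06-04.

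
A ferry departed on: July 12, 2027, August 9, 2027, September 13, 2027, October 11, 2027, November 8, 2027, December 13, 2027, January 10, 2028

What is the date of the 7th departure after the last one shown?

August 14, 2028

All dates are Mondays, 28, 35, 28, 28, 35, 28 days apart.
Specifically, the 2nd Monday of each month.
2nd Monday of February 2028: February 14, 2028.
2nd Monday of March 2028: March 13, 2028.
2nd Monday of April 2028: April 10, 2028.
May 2028 — 2nd Monday is May 8, 2028.
2nd Monday of June 2028: June 12, 2028.
July 2028 — 2nd Monday is July 10, 2028.
2nd Monday of August 2028: August 14, 2028.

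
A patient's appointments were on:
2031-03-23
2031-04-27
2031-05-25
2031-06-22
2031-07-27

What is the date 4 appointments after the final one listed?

Gaps: 35, 28, 28, 35 days — a mix of 28 and 35. Every date is a Sunday.
Each is the 4th Sunday of its month.
4th Sunday of August 2031: 2031-08-24.
September 2031 — 4th Sunday is 2031-09-28.
October 2031 — 4th Sunday is 2031-10-26.
4th Sunday of November 2031: 2031-11-23.

2031-11-23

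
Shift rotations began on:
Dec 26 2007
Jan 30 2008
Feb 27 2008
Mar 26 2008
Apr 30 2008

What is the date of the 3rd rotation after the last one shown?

These are Wednesdays with 35, 28, 28, 35-day gaps.
Each is the final Wednesday of its month — Jan 30 2008 is past the 28th, so '4th Wednesday' doesn't fit.
May 2008 ends with Wednesday May 28 2008.
June 2008 ends with Wednesday Jun 25 2008.
July 2008 ends with Wednesday Jul 30 2008.

Jul 30 2008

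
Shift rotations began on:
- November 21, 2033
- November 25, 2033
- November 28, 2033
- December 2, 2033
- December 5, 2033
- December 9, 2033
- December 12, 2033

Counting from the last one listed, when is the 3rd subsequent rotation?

December 23, 2033

Gaps: 4, 3, 4, 3, 4, 3 days — not constant, but cyclic with period 2.
The events fall on every Monday and Friday.
The following Friday is December 16, 2033.
The following Monday is December 19, 2033.
Next Friday: December 23, 2033.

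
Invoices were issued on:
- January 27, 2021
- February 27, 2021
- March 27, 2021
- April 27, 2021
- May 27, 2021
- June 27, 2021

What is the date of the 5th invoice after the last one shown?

The day-of-month is always 27 (31, 28, 31, 30, 31 days between events).
So this recurs on the 27th of each month.
Next: July 2021 → July 27, 2021.
Next: August 2021 → August 27, 2021.
September 2021: September 27, 2021.
October 2021: October 27, 2021.
November 2021: November 27, 2021.

November 27, 2021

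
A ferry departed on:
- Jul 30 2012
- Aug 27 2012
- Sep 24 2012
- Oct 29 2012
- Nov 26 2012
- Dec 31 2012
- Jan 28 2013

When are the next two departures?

These are Mondays with 28, 28, 35, 28, 35, 28-day gaps.
Each is the final Monday of its month — Jul 30 2012 is past the 28th, so '4th Monday' doesn't fit.
February 2013 ends with Monday Feb 25 2013.
March 2013 ends with Monday Mar 25 2013.

Feb 25 2013, Mar 25 2013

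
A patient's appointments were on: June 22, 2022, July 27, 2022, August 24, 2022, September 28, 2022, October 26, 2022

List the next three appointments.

November 23, 2022; December 28, 2022; January 25, 2023

Gaps: 35, 28, 35, 28 days — a mix of 28 and 35. Every date is a Wednesday.
Each is the 4th Wednesday of its month.
4th Wednesday of November 2022: November 23, 2022.
December 2022 — 4th Wednesday is December 28, 2022.
4th Wednesday of January 2023: January 25, 2023.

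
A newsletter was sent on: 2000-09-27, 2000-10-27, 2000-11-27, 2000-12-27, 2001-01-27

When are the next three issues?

2001-02-27, 2001-03-27, 2001-04-27

Each date is the 27th; the gaps (30, 31, 30, 31) track the month lengths.
The rule is the 27th of each month.
Next: February 2001 → 2001-02-27.
March 2001: 2001-03-27.
Next: April 2001 → 2001-04-27.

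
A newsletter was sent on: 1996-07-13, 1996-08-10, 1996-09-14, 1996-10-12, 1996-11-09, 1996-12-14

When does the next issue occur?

1997-01-11

Gaps: 28, 35, 28, 28, 35 days — a mix of 28 and 35. Every date is a Saturday.
Each is the 2nd Saturday of its month.
January 1997 — 2nd Saturday is 1997-01-11.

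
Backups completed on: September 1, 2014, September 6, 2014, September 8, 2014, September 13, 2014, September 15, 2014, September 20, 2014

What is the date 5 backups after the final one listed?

Gaps: 5, 2, 5, 2, 5 days — not constant, but cyclic with period 2.
The events fall on every Monday and Saturday.
The following Monday is September 22, 2014.
The following Saturday is September 27, 2014.
The following Monday is September 29, 2014.
Next Saturday: October 4, 2014.
Next Monday: October 6, 2014.

October 6, 2014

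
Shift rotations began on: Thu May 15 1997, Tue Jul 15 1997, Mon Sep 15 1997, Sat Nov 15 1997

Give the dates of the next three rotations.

Thu Jan 15 1998, Sun Mar 15 1998, Fri May 15 1998

Gaps: 61, 62, 61 days — not constant. Every event is on the 15th of the month.
Pattern: the 15th of every 2 months.
January 1998: Thu Jan 15 1998.
Next: March 1998 → Sun Mar 15 1998.
Next: May 1998 → Fri May 15 1998.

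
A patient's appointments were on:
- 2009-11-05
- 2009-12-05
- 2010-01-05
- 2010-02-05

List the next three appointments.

2010-03-05, 2010-04-05, 2010-05-05

Each date is the 5th; the gaps (30, 31, 31) track the month lengths.
The rule is the 5th of each month.
Next: March 2010 → 2010-03-05.
Next: April 2010 → 2010-04-05.
Next: May 2010 → 2010-05-05.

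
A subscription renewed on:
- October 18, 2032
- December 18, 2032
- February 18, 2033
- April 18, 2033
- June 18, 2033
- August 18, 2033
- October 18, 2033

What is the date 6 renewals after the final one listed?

October 18, 2034

The day-of-month is always 18 (61, 62, 59, 61, 61, 61 days between events).
So this recurs on the 18th of every 2 months.
Next: December 2033 → December 18, 2033.
Next: February 2034 → February 18, 2034.
Next: April 2034 → April 18, 2034.
June 2034: June 18, 2034.
August 2034: August 18, 2034.
October 2034: October 18, 2034.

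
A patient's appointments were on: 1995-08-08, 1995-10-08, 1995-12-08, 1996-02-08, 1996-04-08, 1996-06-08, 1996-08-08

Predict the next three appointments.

1996-10-08, 1996-12-08, 1997-02-08

Gaps: 61, 61, 62, 60, 61, 61 days — not constant. Every event is on the 8th of the month.
Pattern: the 8th of every 2 months.
October 1996: 1996-10-08.
December 1996: 1996-12-08.
Next: February 1997 → 1997-02-08.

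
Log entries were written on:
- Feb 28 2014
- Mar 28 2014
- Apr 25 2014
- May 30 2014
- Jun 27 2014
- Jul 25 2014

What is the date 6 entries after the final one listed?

Every date is a Friday; gaps 28, 28, 35, 28, 28 days.
Each is the last Friday of its month (at least one falls on the 29th or later, ruling out '4th Friday').
Last Friday of August 2014: Aug 29 2014.
September 2014 ends with Friday Sep 26 2014.
October 2014 ends with Friday Oct 31 2014.
November 2014 ends with Friday Nov 28 2014.
Last Friday of December 2014: Dec 26 2014.
January 2015 ends with Friday Jan 30 2015.

Jan 30 2015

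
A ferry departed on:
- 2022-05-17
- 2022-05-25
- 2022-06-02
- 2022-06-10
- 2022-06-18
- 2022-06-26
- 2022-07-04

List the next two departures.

2022-07-12, 2022-07-20

Every event comes 8 days after the last (8, 8, 8, 8, 8, 8).
2022-07-04 + 8 days = 2022-07-12.
2022-07-12 + 8 days = 2022-07-20.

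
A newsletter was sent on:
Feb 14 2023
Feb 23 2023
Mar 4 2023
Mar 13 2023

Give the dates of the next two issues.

Mar 22 2023, Mar 31 2023

Gaps between consecutive events: 9, 9, 9 days — a constant 9-day interval.
Mar 13 2023 + 9 days = Mar 22 2023.
Mar 22 2023 + 9 days = Mar 31 2023.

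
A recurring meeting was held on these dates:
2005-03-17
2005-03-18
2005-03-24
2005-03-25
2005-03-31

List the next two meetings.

2005-04-01, 2005-04-07

Every event lands on a Thursday or Friday (gaps cycle 1, 6, 1, 6).
So the schedule is: every Thursday and Friday.
The following Friday is 2005-04-01.
Next Thursday: 2005-04-07.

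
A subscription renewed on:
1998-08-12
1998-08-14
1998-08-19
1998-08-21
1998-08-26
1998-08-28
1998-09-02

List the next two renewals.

The gap pattern 2, 5, 2, 5, 2, 5 repeats every 2 events.
These are the Wednesdays and Fridays of each week.
The following Friday is 1998-09-04.
Next Wednesday: 1998-09-09.

1998-09-04, 1998-09-09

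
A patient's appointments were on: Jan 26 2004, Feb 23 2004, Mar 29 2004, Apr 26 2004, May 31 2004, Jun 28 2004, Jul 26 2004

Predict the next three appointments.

These are Mondays with 28, 35, 28, 35, 28, 28-day gaps.
Each is the final Monday of its month — Mar 29 2004 is past the 28th, so '4th Monday' doesn't fit.
August 2004 ends with Monday Aug 30 2004.
September 2004 ends with Monday Sep 27 2004.
October 2004 ends with Monday Oct 25 2004.

Aug 30 2004, Sep 27 2004, Oct 25 2004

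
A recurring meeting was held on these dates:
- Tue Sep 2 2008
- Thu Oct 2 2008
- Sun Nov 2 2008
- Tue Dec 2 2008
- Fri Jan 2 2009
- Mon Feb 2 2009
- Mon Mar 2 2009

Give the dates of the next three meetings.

Each date is the 2nd; the gaps (30, 31, 30, 31, 31, 28) track the month lengths.
The rule is the 2nd of each month.
April 2009: Thu Apr 2 2009.
May 2009: Sat May 2 2009.
June 2009: Tue Jun 2 2009.

Thu Apr 2 2009, Sat May 2 2009, Tue Jun 2 2009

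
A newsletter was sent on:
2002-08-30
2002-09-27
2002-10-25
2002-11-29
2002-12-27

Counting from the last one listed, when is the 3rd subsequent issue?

All Fridays; the gaps (28, 28, 35, 28) vary with month length.
This is the last Friday of each month.
January 2003 ends with Friday 2003-01-31.
Last Friday of February 2003: 2003-02-28.
Last Friday of March 2003: 2003-03-28.

2003-03-28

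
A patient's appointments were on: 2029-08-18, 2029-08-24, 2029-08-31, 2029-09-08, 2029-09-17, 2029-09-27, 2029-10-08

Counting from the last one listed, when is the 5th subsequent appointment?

2029-12-17

Gaps: 6, 7, 8, 9, 10, 11 days — each gap is 1 larger than the previous one.
Next gap: 12 days. 2029-10-08 + 12 days = 2029-10-20.
Next gap: 13 days. 2029-10-20 + 13 days = 2029-11-02.
Next gap: 14 days. 2029-11-02 + 14 days = 2029-11-16.
Next gap: 15 days. 2029-11-16 + 15 days = 2029-12-01.
Next gap: 16 days. 2029-12-01 + 16 days = 2029-12-17.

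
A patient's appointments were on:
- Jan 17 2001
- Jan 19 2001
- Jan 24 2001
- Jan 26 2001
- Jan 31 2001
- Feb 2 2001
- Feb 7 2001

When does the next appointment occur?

Gaps: 2, 5, 2, 5, 2, 5 days — not constant, but cyclic with period 2.
The events fall on every Wednesday and Friday.
Next Friday: Feb 9 2001.

Feb 9 2001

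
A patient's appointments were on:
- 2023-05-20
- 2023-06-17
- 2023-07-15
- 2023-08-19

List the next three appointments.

Gaps: 28, 28, 35 days — a mix of 28 and 35. Every date is a Saturday.
Each is the 3rd Saturday of its month.
3rd Saturday of September 2023: 2023-09-16.
3rd Saturday of October 2023: 2023-10-21.
3rd Saturday of November 2023: 2023-11-18.

2023-09-16, 2023-10-21, 2023-11-18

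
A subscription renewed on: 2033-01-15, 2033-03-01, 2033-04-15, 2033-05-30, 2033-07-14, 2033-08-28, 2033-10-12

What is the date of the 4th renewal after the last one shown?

The spacing is 45, 45, 45, 45, 45, 45 days — always 45 days.
2033-10-12 + 45 days = 2033-11-26.
2033-11-26 + 45 days = 2034-01-10.
2034-01-10 + 45 days = 2034-02-24.
2034-02-24 + 45 days = 2034-04-10.

2034-04-10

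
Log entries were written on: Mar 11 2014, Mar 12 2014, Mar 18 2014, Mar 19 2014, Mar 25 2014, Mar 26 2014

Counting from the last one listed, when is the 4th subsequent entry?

Gaps: 1, 6, 1, 6, 1 days — not constant, but cyclic with period 2.
The events fall on every Tuesday and Wednesday.
The following Tuesday is Apr 1 2014.
Next Wednesday: Apr 2 2014.
The following Tuesday is Apr 8 2014.
The following Wednesday is Apr 9 2014.

Apr 9 2014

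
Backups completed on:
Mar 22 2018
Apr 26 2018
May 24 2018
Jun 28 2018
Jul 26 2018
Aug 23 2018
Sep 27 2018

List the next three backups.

Oct 25 2018, Nov 22 2018, Dec 27 2018

All dates are Thursdays, 35, 28, 35, 28, 28, 35 days apart.
Specifically, the 4th Thursday of each month.
October 2018 — 4th Thursday is Oct 25 2018.
4th Thursday of November 2018: Nov 22 2018.
4th Thursday of December 2018: Dec 27 2018.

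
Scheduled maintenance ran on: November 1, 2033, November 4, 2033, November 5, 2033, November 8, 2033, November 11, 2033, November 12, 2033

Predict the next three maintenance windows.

The gap pattern 3, 1, 3, 3, 1 repeats every 3 events.
These are the Tuesdays, Fridays and Saturdays of each week.
The following Tuesday is November 15, 2033.
Next Friday: November 18, 2033.
The following Saturday is November 19, 2033.

November 15, 2033; November 18, 2033; November 19, 2033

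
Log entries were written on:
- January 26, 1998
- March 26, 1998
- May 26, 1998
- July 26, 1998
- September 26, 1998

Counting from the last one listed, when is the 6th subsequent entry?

Gaps: 59, 61, 61, 62 days — not constant. Every event is on the 26th of the month.
Pattern: the 26th of every 2 months.
Next: November 1998 → November 26, 1998.
January 1999: January 26, 1999.
Next: March 1999 → March 26, 1999.
Next: May 1999 → May 26, 1999.
July 1999: July 26, 1999.
Next: September 1999 → September 26, 1999.

September 26, 1999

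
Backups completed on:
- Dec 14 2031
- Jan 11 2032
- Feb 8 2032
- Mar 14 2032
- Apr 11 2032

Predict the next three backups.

May 9 2032, Jun 13 2032, Jul 11 2032

All dates are Sundays, 28, 28, 35, 28 days apart.
Specifically, the 2nd Sunday of each month.
2nd Sunday of May 2032: May 9 2032.
2nd Sunday of June 2032: Jun 13 2032.
July 2032 — 2nd Sunday is Jul 11 2032.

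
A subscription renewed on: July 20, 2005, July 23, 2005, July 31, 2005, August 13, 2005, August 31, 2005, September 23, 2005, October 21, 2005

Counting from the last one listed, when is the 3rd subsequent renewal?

Intervals are 3, 8, 13, 18, 23, 28 days — an arithmetic progression with common difference 5.
Next gap: 33 days. October 21, 2005 + 33 days = November 23, 2005.
Next gap: 38 days. November 23, 2005 + 38 days = December 31, 2005.
Next gap: 43 days. December 31, 2005 + 43 days = February 12, 2006.

February 12, 2006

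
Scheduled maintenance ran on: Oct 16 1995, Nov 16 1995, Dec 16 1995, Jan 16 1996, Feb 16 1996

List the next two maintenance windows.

Each date is the 16th; the gaps (31, 30, 31, 31) track the month lengths.
The rule is the 16th of each month.
Next: March 1996 → Mar 16 1996.
Next: April 1996 → Apr 16 1996.

Mar 16 1996, Apr 16 1996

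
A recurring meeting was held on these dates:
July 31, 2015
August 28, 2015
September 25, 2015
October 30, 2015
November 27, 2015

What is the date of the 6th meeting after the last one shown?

May 27, 2016

These are Fridays with 28, 28, 35, 28-day gaps.
Each is the final Friday of its month — July 31, 2015 is past the 28th, so '4th Friday' doesn't fit.
Last Friday of December 2015: December 25, 2015.
January 2016 ends with Friday January 29, 2016.
Last Friday of February 2016: February 26, 2016.
March 2016 ends with Friday March 25, 2016.
Last Friday of April 2016: April 29, 2016.
Last Friday of May 2016: May 27, 2016.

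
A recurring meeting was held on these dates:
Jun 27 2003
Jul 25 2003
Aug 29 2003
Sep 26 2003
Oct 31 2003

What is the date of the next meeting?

Nov 28 2003

Every date is a Friday; gaps 28, 35, 28, 35 days.
Each is the last Friday of its month (at least one falls on the 29th or later, ruling out '4th Friday').
November 2003 ends with Friday Nov 28 2003.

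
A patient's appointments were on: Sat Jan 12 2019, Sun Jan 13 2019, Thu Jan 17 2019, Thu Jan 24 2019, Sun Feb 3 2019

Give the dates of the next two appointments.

Intervals are 1, 4, 7, 10 days — an arithmetic progression with common difference 3.
Next gap: 13 days. Sun Feb 3 2019 + 13 days = Sat Feb 16 2019.
Next gap: 16 days. Sat Feb 16 2019 + 16 days = Mon Mar 4 2019.

Sat Feb 16 2019, Mon Mar 4 2019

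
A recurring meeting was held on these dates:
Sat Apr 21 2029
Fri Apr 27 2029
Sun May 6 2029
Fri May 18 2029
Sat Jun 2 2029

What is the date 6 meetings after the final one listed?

Fri Nov 2 2029

Intervals are 6, 9, 12, 15 days — an arithmetic progression with common difference 3.
Next gap: 18 days. Sat Jun 2 2029 + 18 days = Wed Jun 20 2029.
Next gap: 21 days. Wed Jun 20 2029 + 21 days = Wed Jul 11 2029.
Next gap: 24 days. Wed Jul 11 2029 + 24 days = Sat Aug 4 2029.
Next gap: 27 days. Sat Aug 4 2029 + 27 days = Fri Aug 31 2029.
Next gap: 30 days. Fri Aug 31 2029 + 30 days = Sun Sep 30 2029.
Next gap: 33 days. Sun Sep 30 2029 + 33 days = Fri Nov 2 2029.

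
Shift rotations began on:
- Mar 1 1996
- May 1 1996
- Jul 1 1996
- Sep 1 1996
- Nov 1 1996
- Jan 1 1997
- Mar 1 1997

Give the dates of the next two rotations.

May 1 1997, Jul 1 1997

The day-of-month is always 1 (61, 61, 62, 61, 61, 59 days between events).
So this recurs on the 1st of every 2 months.
Next: May 1997 → May 1 1997.
Next: July 1997 → Jul 1 1997.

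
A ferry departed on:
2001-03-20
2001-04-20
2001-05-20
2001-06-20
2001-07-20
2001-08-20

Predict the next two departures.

Gaps: 31, 30, 31, 30, 31 days — not constant. Every event is on the 20th of the month.
Pattern: the 20th of each month.
September 2001: 2001-09-20.
October 2001: 2001-10-20.

2001-09-20, 2001-10-20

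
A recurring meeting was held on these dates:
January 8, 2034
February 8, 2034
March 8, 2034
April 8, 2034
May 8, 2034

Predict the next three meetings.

Each date is the 8th; the gaps (31, 28, 31, 30) track the month lengths.
The rule is the 8th of each month.
Next: June 2034 → June 8, 2034.
July 2034: July 8, 2034.
Next: August 2034 → August 8, 2034.

June 8, 2034; July 8, 2034; August 8, 2034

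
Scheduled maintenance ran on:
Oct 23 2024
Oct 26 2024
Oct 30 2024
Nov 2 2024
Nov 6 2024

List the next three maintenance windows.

Gaps: 3, 4, 3, 4 days — not constant, but cyclic with period 2.
The events fall on every Wednesday and Saturday.
Next Saturday: Nov 9 2024.
The following Wednesday is Nov 13 2024.
The following Saturday is Nov 16 2024.

Nov 9 2024, Nov 13 2024, Nov 16 2024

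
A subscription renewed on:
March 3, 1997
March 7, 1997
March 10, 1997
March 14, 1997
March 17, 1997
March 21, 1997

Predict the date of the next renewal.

March 24, 1997

Every event lands on a Monday or Friday (gaps cycle 4, 3, 4, 3, 4).
So the schedule is: every Monday and Friday.
Next Monday: March 24, 1997.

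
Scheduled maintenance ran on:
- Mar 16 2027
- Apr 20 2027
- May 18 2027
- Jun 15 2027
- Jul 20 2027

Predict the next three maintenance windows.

All dates are Tuesdays, 35, 28, 28, 35 days apart.
Specifically, the 3rd Tuesday of each month.
3rd Tuesday of August 2027: Aug 17 2027.
September 2027 — 3rd Tuesday is Sep 21 2027.
October 2027 — 3rd Tuesday is Oct 19 2027.

Aug 17 2027, Sep 21 2027, Oct 19 2027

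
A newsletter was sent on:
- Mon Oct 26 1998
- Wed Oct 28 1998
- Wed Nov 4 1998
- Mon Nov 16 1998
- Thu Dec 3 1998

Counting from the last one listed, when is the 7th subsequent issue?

The spacing grows by 5 each time: 2, 7, 12, 17 days.
Next gap: 22 days. Thu Dec 3 1998 + 22 days = Fri Dec 25 1998.
Next gap: 27 days. Fri Dec 25 1998 + 27 days = Thu Jan 21 1999.
Next gap: 32 days. Thu Jan 21 1999 + 32 days = Mon Feb 22 1999.
Next gap: 37 days. Mon Feb 22 1999 + 37 days = Wed Mar 31 1999.
Next gap: 42 days. Wed Mar 31 1999 + 42 days = Wed May 12 1999.
Next gap: 47 days. Wed May 12 1999 + 47 days = Mon Jun 28 1999.
Next gap: 52 days. Mon Jun 28 1999 + 52 days = Thu Aug 19 1999.

Thu Aug 19 1999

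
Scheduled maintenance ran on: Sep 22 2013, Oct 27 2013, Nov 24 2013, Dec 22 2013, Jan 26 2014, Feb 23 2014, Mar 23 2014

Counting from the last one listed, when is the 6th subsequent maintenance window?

All dates are Sundays, 35, 28, 28, 35, 28, 28 days apart.
Specifically, the 4th Sunday of each month.
4th Sunday of April 2014: Apr 27 2014.
May 2014 — 4th Sunday is May 25 2014.
4th Sunday of June 2014: Jun 22 2014.
4th Sunday of July 2014: Jul 27 2014.
August 2014 — 4th Sunday is Aug 24 2014.
September 2014 — 4th Sunday is Sep 28 2014.

Sep 28 2014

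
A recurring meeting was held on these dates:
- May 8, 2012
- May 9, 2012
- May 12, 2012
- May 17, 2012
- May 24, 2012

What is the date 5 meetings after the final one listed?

The spacing grows by 2 each time: 1, 3, 5, 7 days.
Next gap: 9 days. May 24, 2012 + 9 days = June 2, 2012.
Next gap: 11 days. June 2, 2012 + 11 days = June 13, 2012.
Next gap: 13 days. June 13, 2012 + 13 days = June 26, 2012.
Next gap: 15 days. June 26, 2012 + 15 days = July 11, 2012.
Next gap: 17 days. July 11, 2012 + 17 days = July 28, 2012.

July 28, 2012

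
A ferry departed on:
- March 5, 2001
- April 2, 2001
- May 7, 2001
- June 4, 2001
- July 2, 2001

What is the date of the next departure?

August 6, 2001

These are Mondays at 28- or 35-day spacing (28, 35, 28, 28).
The pattern: 1st Monday of the month.
August 2001 — 1st Monday is August 6, 2001.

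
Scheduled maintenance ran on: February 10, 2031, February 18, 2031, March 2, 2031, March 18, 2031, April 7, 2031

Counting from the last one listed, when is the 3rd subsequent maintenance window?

June 30, 2031

Intervals are 8, 12, 16, 20 days — an arithmetic progression with common difference 4.
Next gap: 24 days. April 7, 2031 + 24 days = May 1, 2031.
Next gap: 28 days. May 1, 2031 + 28 days = May 29, 2031.
Next gap: 32 days. May 29, 2031 + 32 days = June 30, 2031.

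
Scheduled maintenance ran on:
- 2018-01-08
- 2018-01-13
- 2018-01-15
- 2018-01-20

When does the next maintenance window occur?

Every event lands on a Monday or Saturday (gaps cycle 5, 2, 5).
So the schedule is: every Monday and Saturday.
The following Monday is 2018-01-22.

2018-01-22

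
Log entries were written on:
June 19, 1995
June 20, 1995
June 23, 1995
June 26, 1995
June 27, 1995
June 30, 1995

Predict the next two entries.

July 3, 1995; July 4, 1995

Every event lands on a Monday or Tuesday or Friday (gaps cycle 1, 3, 3, 1, 3).
So the schedule is: every Monday, Tuesday and Friday.
The following Monday is July 3, 1995.
The following Tuesday is July 4, 1995.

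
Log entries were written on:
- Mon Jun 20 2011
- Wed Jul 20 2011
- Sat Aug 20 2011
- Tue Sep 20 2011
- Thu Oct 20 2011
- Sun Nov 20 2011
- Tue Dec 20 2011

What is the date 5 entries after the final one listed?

Each date is the 20th; the gaps (30, 31, 31, 30, 31, 30) track the month lengths.
The rule is the 20th of each month.
Next: January 2012 → Fri Jan 20 2012.
Next: February 2012 → Mon Feb 20 2012.
Next: March 2012 → Tue Mar 20 2012.
Next: April 2012 → Fri Apr 20 2012.
May 2012: Sun May 20 2012.

Sun May 20 2012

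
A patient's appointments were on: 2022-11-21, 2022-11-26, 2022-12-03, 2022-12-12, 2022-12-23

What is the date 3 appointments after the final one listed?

Gaps: 5, 7, 9, 11 days — each gap is 2 larger than the previous one.
Next gap: 13 days. 2022-12-23 + 13 days = 2023-01-05.
Next gap: 15 days. 2023-01-05 + 15 days = 2023-01-20.
Next gap: 17 days. 2023-01-20 + 17 days = 2023-02-06.

2023-02-06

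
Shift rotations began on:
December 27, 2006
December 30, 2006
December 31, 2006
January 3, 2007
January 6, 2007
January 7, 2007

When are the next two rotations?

The gap pattern 3, 1, 3, 3, 1 repeats every 3 events.
These are the Wednesdays, Saturdays and Sundays of each week.
The following Wednesday is January 10, 2007.
Next Saturday: January 13, 2007.

January 10, 2007; January 13, 2007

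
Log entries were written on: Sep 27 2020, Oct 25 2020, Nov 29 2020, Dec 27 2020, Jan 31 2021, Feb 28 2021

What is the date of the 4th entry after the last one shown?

Every date is a Sunday; gaps 28, 35, 28, 35, 28 days.
Each is the last Sunday of its month (at least one falls on the 29th or later, ruling out '4th Sunday').
March 2021 ends with Sunday Mar 28 2021.
Last Sunday of April 2021: Apr 25 2021.
Last Sunday of May 2021: May 30 2021.
June 2021 ends with Sunday Jun 27 2021.

Jun 27 2021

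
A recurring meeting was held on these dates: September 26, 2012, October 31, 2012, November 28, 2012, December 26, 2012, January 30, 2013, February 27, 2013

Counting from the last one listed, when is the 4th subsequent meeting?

Every date is a Wednesday; gaps 35, 28, 28, 35, 28 days.
Each is the last Wednesday of its month (at least one falls on the 29th or later, ruling out '4th Wednesday').
Last Wednesday of March 2013: March 27, 2013.
April 2013 ends with Wednesday April 24, 2013.
May 2013 ends with Wednesday May 29, 2013.
Last Wednesday of June 2013: June 26, 2013.

June 26, 2013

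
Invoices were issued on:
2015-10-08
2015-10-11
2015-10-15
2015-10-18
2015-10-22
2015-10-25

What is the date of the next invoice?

Every event lands on a Thursday or Sunday (gaps cycle 3, 4, 3, 4, 3).
So the schedule is: every Thursday and Sunday.
The following Thursday is 2015-10-29.

2015-10-29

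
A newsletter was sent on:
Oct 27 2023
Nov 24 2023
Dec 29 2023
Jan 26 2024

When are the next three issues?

Feb 23 2024, Mar 29 2024, Apr 26 2024

These are Fridays with 28, 35, 28-day gaps.
Each is the final Friday of its month — Dec 29 2023 is past the 28th, so '4th Friday' doesn't fit.
Last Friday of February 2024: Feb 23 2024.
March 2024 ends with Friday Mar 29 2024.
Last Friday of April 2024: Apr 26 2024.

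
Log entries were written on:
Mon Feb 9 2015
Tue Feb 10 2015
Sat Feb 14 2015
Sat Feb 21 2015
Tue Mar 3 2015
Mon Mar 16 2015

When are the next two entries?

Wed Apr 1 2015, Mon Apr 20 2015

Intervals are 1, 4, 7, 10, 13 days — an arithmetic progression with common difference 3.
Next gap: 16 days. Mon Mar 16 2015 + 16 days = Wed Apr 1 2015.
Next gap: 19 days. Wed Apr 1 2015 + 19 days = Mon Apr 20 2015.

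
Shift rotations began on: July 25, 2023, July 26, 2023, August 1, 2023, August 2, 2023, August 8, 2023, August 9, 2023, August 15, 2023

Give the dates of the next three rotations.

Gaps: 1, 6, 1, 6, 1, 6 days — not constant, but cyclic with period 2.
The events fall on every Tuesday and Wednesday.
The following Wednesday is August 16, 2023.
The following Tuesday is August 22, 2023.
Next Wednesday: August 23, 2023.

August 16, 2023; August 22, 2023; August 23, 2023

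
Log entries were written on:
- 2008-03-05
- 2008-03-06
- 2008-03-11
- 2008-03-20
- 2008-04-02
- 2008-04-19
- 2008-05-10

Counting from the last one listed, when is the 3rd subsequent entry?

Gaps: 1, 5, 9, 13, 17, 21 days — each gap is 4 larger than the previous one.
Next gap: 25 days. 2008-05-10 + 25 days = 2008-06-04.
Next gap: 29 days. 2008-06-04 + 29 days = 2008-07-03.
Next gap: 33 days. 2008-07-03 + 33 days = 2008-08-05.

2008-08-05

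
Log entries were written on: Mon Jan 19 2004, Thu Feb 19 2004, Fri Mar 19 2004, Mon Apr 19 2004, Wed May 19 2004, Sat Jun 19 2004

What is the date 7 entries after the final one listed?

The day-of-month is always 19 (31, 29, 31, 30, 31 days between events).
So this recurs on the 19th of each month.
Next: July 2004 → Mon Jul 19 2004.
Next: August 2004 → Thu Aug 19 2004.
Next: September 2004 → Sun Sep 19 2004.
Next: October 2004 → Tue Oct 19 2004.
Next: November 2004 → Fri Nov 19 2004.
December 2004: Sun Dec 19 2004.
Next: January 2005 → Wed Jan 19 2005.

Wed Jan 19 2005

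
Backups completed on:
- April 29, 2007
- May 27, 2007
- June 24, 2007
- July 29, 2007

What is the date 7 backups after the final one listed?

February 24, 2008

These are Sundays with 28, 28, 35-day gaps.
Each is the final Sunday of its month — April 29, 2007 is past the 28th, so '4th Sunday' doesn't fit.
Last Sunday of August 2007: August 26, 2007.
September 2007 ends with Sunday September 30, 2007.
October 2007 ends with Sunday October 28, 2007.
November 2007 ends with Sunday November 25, 2007.
Last Sunday of December 2007: December 30, 2007.
January 2008 ends with Sunday January 27, 2008.
Last Sunday of February 2008: February 24, 2008.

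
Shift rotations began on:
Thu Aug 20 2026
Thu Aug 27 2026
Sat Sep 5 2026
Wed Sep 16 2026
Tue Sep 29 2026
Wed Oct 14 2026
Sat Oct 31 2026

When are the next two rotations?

Thu Nov 19 2026, Thu Dec 10 2026

Gaps: 7, 9, 11, 13, 15, 17 days — each gap is 2 larger than the previous one.
Next gap: 19 days. Sat Oct 31 2026 + 19 days = Thu Nov 19 2026.
Next gap: 21 days. Thu Nov 19 2026 + 21 days = Thu Dec 10 2026.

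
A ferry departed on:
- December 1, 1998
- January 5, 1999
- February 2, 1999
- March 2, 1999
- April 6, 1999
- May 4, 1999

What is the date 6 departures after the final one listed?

All dates are Tuesdays, 35, 28, 28, 35, 28 days apart.
Specifically, the 1st Tuesday of each month.
1st Tuesday of June 1999: June 1, 1999.
July 1999 — 1st Tuesday is July 6, 1999.
August 1999 — 1st Tuesday is August 3, 1999.
1st Tuesday of September 1999: September 7, 1999.
1st Tuesday of October 1999: October 5, 1999.
1st Tuesday of November 1999: November 2, 1999.

November 2, 1999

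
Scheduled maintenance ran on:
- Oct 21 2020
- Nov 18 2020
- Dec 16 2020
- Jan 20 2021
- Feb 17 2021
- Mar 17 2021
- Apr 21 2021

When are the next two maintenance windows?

These are Wednesdays at 28- or 35-day spacing (28, 28, 35, 28, 28, 35).
The pattern: 3rd Wednesday of the month.
3rd Wednesday of May 2021: May 19 2021.
3rd Wednesday of June 2021: Jun 16 2021.

May 19 2021, Jun 16 2021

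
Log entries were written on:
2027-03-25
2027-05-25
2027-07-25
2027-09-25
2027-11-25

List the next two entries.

2028-01-25, 2028-03-25

Each date is the 25th; the gaps (61, 61, 62, 61) track the month lengths.
The rule is the 25th of every 2 months.
Next: January 2028 → 2028-01-25.
March 2028: 2028-03-25.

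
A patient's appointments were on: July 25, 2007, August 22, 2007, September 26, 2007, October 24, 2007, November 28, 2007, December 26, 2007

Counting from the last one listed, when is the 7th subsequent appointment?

All dates are Wednesdays, 28, 35, 28, 35, 28 days apart.
Specifically, the 4th Wednesday of each month.
4th Wednesday of January 2008: January 23, 2008.
4th Wednesday of February 2008: February 27, 2008.
March 2008 — 4th Wednesday is March 26, 2008.
April 2008 — 4th Wednesday is April 23, 2008.
May 2008 — 4th Wednesday is May 28, 2008.
4th Wednesday of June 2008: June 25, 2008.
4th Wednesday of July 2008: July 23, 2008.

July 23, 2008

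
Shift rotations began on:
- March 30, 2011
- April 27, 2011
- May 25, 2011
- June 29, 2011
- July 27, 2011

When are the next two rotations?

Every date is a Wednesday; gaps 28, 28, 35, 28 days.
Each is the last Wednesday of its month (at least one falls on the 29th or later, ruling out '4th Wednesday').
Last Wednesday of August 2011: August 31, 2011.
Last Wednesday of September 2011: September 28, 2011.

August 31, 2011; September 28, 2011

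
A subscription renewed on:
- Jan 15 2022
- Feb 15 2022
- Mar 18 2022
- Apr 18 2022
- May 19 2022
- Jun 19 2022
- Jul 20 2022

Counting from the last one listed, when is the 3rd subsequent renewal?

Oct 21 2022

Gaps between consecutive events: 31, 31, 31, 31, 31, 31 days — a constant 31-day interval.
Jul 20 2022 + 31 days = Aug 20 2022.
Aug 20 2022 + 31 days = Sep 20 2022.
Sep 20 2022 + 31 days = Oct 21 2022.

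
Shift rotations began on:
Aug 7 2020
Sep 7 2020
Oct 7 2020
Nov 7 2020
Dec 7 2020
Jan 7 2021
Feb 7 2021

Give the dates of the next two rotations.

The day-of-month is always 7 (31, 30, 31, 30, 31, 31 days between events).
So this recurs on the 7th of each month.
Next: March 2021 → Mar 7 2021.
April 2021: Apr 7 2021.

Mar 7 2021, Apr 7 2021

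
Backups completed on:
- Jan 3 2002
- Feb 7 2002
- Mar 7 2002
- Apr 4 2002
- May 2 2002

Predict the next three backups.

Jun 6 2002, Jul 4 2002, Aug 1 2002

Gaps: 35, 28, 28, 28 days — a mix of 28 and 35. Every date is a Thursday.
Each is the 1st Thursday of its month.
1st Thursday of June 2002: Jun 6 2002.
1st Thursday of July 2002: Jul 4 2002.
August 2002 — 1st Thursday is Aug 1 2002.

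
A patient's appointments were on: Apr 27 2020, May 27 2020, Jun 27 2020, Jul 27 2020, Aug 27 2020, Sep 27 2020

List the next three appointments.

Oct 27 2020, Nov 27 2020, Dec 27 2020

The day-of-month is always 27 (30, 31, 30, 31, 31 days between events).
So this recurs on the 27th of each month.
October 2020: Oct 27 2020.
Next: November 2020 → Nov 27 2020.
Next: December 2020 → Dec 27 2020.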